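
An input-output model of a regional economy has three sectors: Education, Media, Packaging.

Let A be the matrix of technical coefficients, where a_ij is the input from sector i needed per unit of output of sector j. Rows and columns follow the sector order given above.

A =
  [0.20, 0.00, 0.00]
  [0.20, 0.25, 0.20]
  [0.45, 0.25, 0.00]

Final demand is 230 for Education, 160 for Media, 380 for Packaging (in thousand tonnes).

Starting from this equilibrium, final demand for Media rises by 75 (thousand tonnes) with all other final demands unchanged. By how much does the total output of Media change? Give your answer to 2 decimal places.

Δx_M = 107.14

I − A =
  [   0.80     0.00     0.00]
  [  -0.20     0.75    -0.20]
  [  -0.45    -0.25     1.00]
Cofactors of I−A, C_ij = (−1)^(i+j)·(minor ij) (rows/columns in the sector order above):
  C_11 = (0.75)(1.00) − (-0.20)(-0.25) = 0.7000
  C_12 = −[(-0.20)(1.00) − (-0.20)(-0.45)] = 0.2900
  C_13 = (-0.20)(-0.25) − (0.75)(-0.45) = 0.3875
  C_21 = −[(0.00)(1.00) − (0.00)(-0.25)] = 0.0000
  C_22 = (0.80)(1.00) − (0.00)(-0.45) = 0.8000
  C_23 = −[(0.80)(-0.25) − (0.00)(-0.45)] = 0.2000
  C_31 = (0.00)(-0.20) − (0.00)(0.75) = 0.0000
  C_32 = −[(0.80)(-0.20) − (0.00)(-0.20)] = 0.1600
  C_33 = (0.80)(0.75) − (0.00)(-0.20) = 0.6000
det(I−A) = Σ_j (I−A)_1j·C_1j = (0.80)(0.7000) + (0.00)(0.2900) + (0.00)(0.3875) = 0.5600
adj(I−A) = Cᵀ =
  [ 0.7000   0.0000   0.0000]
  [ 0.2900   0.8000   0.1600]
  [ 0.3875   0.2000   0.6000]
(I − A)⁻¹ = adj(I−A) / det(I−A) ≈
  [   1.2500     0.0000     0.0000]
  [   0.5179     1.4286     0.2857]
  [   0.6920     0.3571     1.0714]
Δx = (I − A)⁻¹ Δd with Δd having +75 in the Media component and 0 elsewhere.
So Δx_M = L_MM · (+75), where L_MM = adj(I−A)_MM / det(I−A) = 0.8000 / 0.5600.
Δx_M = 0.8000 × (+75) / 0.5600 = 60.00 / 0.5600 ≈ 107.14.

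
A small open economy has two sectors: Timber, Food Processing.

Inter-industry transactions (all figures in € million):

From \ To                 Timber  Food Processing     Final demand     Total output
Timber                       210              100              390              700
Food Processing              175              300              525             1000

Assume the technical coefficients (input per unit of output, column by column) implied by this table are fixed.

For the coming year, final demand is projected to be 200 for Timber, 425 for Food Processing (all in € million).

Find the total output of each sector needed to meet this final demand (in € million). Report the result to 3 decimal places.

x_T = 392.473, x_F = 747.312

Technical coefficients a_ij = z_ij / X_j:
  a_TT = 210/700 = 0.30, a_FT = 175/700 = 0.25
  a_TF = 100/1000 = 0.10, a_FF = 300/1000 = 0.30
I − A =
  [   0.70    -0.10]
  [  -0.25     0.70]
det(I−A) = (0.70)(0.70) − (-0.10)(-0.25) = 0.4650
adj(I−A) = [[0.70, 0.10], [0.25, 0.70]]
(I − A)⁻¹ = adj(I−A) / det(I−A) ≈
  [   1.5054     0.2151]
  [   0.5376     1.5054]
x = (I − A)⁻¹ d = adj(I−A)·d / det(I−A), with det(I−A) = 0.4650:
  x_T = (0.70·200 + 0.10·425) / 0.4650 = 182.50 / 0.4650 ≈ 392.473
  x_F = (0.25·200 + 0.70·425) / 0.4650 = 347.50 / 0.4650 ≈ 747.312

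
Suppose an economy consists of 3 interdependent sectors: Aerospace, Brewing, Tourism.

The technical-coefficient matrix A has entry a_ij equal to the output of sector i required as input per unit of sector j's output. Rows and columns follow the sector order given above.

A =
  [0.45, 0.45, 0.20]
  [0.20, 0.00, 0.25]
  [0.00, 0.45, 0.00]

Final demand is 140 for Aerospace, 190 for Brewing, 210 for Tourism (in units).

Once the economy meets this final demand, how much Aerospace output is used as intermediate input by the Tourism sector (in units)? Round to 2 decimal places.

I − A =
  [   0.55    -0.45    -0.20]
  [  -0.20     1.00    -0.25]
  [   0.00    -0.45     1.00]
Cofactors of I−A, C_ij = (−1)^(i+j)·(minor ij) (rows/columns in the sector order above):
  C_11 = (1.00)(1.00) − (-0.25)(-0.45) = 0.8875
  C_12 = −[(-0.20)(1.00) − (-0.25)(0.00)] = 0.2000
  C_13 = (-0.20)(-0.45) − (1.00)(0.00) = 0.0900
  C_21 = −[(-0.45)(1.00) − (-0.20)(-0.45)] = 0.5400
  C_22 = (0.55)(1.00) − (-0.20)(0.00) = 0.5500
  C_23 = −[(0.55)(-0.45) − (-0.45)(0.00)] = 0.2475
  C_31 = (-0.45)(-0.25) − (-0.20)(1.00) = 0.3125
  C_32 = −[(0.55)(-0.25) − (-0.20)(-0.20)] = 0.1775
  C_33 = (0.55)(1.00) − (-0.45)(-0.20) = 0.4600
det(I−A) = Σ_j (I−A)_1j·C_1j = (0.55)(0.8875) + (-0.45)(0.2000) + (-0.20)(0.0900) = 0.380125
adj(I−A) = Cᵀ =
  [ 0.8875   0.5400   0.3125]
  [ 0.2000   0.5500   0.1775]
  [ 0.0900   0.2475   0.4600]
(I − A)⁻¹ = adj(I−A) / det(I−A) ≈
  [   2.3348     1.4206     0.8221]
  [   0.5261     1.4469     0.4670]
  [   0.2368     0.6511     1.2101]
First solve x = (I − A)⁻¹ d = adj(I−A)·d / det(I−A); in particular x_3 = (0.0900·140 + 0.2475·190 + 0.4600·210) / 0.380125 = 156.225 / 0.380125 ≈ 410.9832.
Intermediate flow from 1 to 3: z_13 = a_13 · x_3 = 0.20 × 156.225 / 0.380125 = 31.245 / 0.380125 ≈ 82.20.

z_13 = 82.20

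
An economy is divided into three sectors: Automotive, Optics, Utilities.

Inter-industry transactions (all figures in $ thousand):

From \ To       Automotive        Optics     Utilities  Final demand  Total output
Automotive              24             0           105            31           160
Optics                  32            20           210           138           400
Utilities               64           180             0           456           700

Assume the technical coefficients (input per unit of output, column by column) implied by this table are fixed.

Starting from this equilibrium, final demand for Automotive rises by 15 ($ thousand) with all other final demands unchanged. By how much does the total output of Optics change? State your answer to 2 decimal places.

Δx_2 = 7.71

Technical coefficients a_ij = z_ij / X_j:
  a_11 = 24/160 = 0.15, a_21 = 32/160 = 0.20, a_31 = 64/160 = 0.40
  a_12 = 0/400 = 0.00, a_22 = 20/400 = 0.05, a_32 = 180/400 = 0.45
  a_13 = 105/700 = 0.15, a_23 = 210/700 = 0.30, a_33 = 0/700 = 0.00
I − A =
  [   0.85     0.00    -0.15]
  [  -0.20     0.95    -0.30]
  [  -0.40    -0.45     1.00]
Cofactors of I−A, C_ij = (−1)^(i+j)·(minor ij) (rows/columns in the sector order above):
  C_11 = (0.95)(1.00) − (-0.30)(-0.45) = 0.8150
  C_12 = −[(-0.20)(1.00) − (-0.30)(-0.40)] = 0.3200
  C_13 = (-0.20)(-0.45) − (0.95)(-0.40) = 0.4700
  C_21 = −[(0.00)(1.00) − (-0.15)(-0.45)] = 0.0675
  C_22 = (0.85)(1.00) − (-0.15)(-0.40) = 0.7900
  C_23 = −[(0.85)(-0.45) − (0.00)(-0.40)] = 0.3825
  C_31 = (0.00)(-0.30) − (-0.15)(0.95) = 0.1425
  C_32 = −[(0.85)(-0.30) − (-0.15)(-0.20)] = 0.2850
  C_33 = (0.85)(0.95) − (0.00)(-0.20) = 0.8075
det(I−A) = Σ_j (I−A)_1j·C_1j = (0.85)(0.8150) + (0.00)(0.3200) + (-0.15)(0.4700) = 0.62225
adj(I−A) = Cᵀ =
  [ 0.8150   0.0675   0.1425]
  [ 0.3200   0.7900   0.2850]
  [ 0.4700   0.3825   0.8075]
(I − A)⁻¹ = adj(I−A) / det(I−A) ≈
  [   1.3098     0.1085     0.2290]
  [   0.5143     1.2696     0.4580]
  [   0.7553     0.6147     1.2977]
Δx = (I − A)⁻¹ Δd with Δd having +15 in the Automotive component and 0 elsewhere.
So Δx_2 = L_21 · (+15), where L_21 = adj(I−A)_21 / det(I−A) = 0.3200 / 0.62225.
Δx_2 = 0.3200 × (+15) / 0.62225 = 4.80 / 0.62225 ≈ 7.71.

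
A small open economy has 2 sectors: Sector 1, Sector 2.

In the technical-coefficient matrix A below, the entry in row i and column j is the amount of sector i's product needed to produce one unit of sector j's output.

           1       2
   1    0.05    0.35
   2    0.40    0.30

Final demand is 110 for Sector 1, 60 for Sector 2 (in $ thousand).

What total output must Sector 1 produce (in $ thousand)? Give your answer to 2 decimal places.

I − A =
  [   0.95    -0.35]
  [  -0.40     0.70]
det(I−A) = (0.95)(0.70) − (-0.35)(-0.40) = 0.5250
adj(I−A) = [[0.70, 0.35], [0.40, 0.95]]
(I − A)⁻¹ = adj(I−A) / det(I−A) ≈
  [   1.3333     0.6667]
  [   0.7619     1.8095]
x = (I − A)⁻¹ d = adj(I−A)·d / det(I−A), with det(I−A) = 0.5250:
  x_1 = (0.70·110 + 0.35·60) / 0.5250 = 98.00 / 0.5250 ≈ 186.67
  x_2 = (0.40·110 + 0.95·60) / 0.5250 = 101.00 / 0.5250 ≈ 192.38

x_1 = 186.67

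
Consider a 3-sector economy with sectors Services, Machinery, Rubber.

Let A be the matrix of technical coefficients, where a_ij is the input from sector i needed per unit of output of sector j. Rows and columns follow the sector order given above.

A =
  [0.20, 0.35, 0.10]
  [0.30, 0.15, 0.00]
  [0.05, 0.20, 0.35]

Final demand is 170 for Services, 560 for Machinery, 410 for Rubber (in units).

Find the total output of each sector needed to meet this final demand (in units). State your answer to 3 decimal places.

x_S = 735.557, x_M = 918.432, x_R = 969.945

I − A =
  [   0.80    -0.35    -0.10]
  [  -0.30     0.85     0.00]
  [  -0.05    -0.20     0.65]
Cofactors of I−A, C_ij = (−1)^(i+j)·(minor ij) (rows/columns in the sector order above):
  C_11 = (0.85)(0.65) − (0.00)(-0.20) = 0.5525
  C_12 = −[(-0.30)(0.65) − (0.00)(-0.05)] = 0.1950
  C_13 = (-0.30)(-0.20) − (0.85)(-0.05) = 0.1025
  C_21 = −[(-0.35)(0.65) − (-0.10)(-0.20)] = 0.2475
  C_22 = (0.80)(0.65) − (-0.10)(-0.05) = 0.5150
  C_23 = −[(0.80)(-0.20) − (-0.35)(-0.05)] = 0.1775
  C_31 = (-0.35)(0.00) − (-0.10)(0.85) = 0.0850
  C_32 = −[(0.80)(0.00) − (-0.10)(-0.30)] = 0.0300
  C_33 = (0.80)(0.85) − (-0.35)(-0.30) = 0.5750
det(I−A) = Σ_j (I−A)_1j·C_1j = (0.80)(0.5525) + (-0.35)(0.1950) + (-0.10)(0.1025) = 0.3635
adj(I−A) = Cᵀ =
  [ 0.5525   0.2475   0.0850]
  [ 0.1950   0.5150   0.0300]
  [ 0.1025   0.1775   0.5750]
(I − A)⁻¹ = adj(I−A) / det(I−A) ≈
  [   1.5199     0.6809     0.2338]
  [   0.5365     1.4168     0.0825]
  [   0.2820     0.4883     1.5818]
x = (I − A)⁻¹ d = adj(I−A)·d / det(I−A), with det(I−A) = 0.3635:
  x_S = (0.5525·170 + 0.2475·560 + 0.0850·410) / 0.3635 = 267.375 / 0.3635 ≈ 735.557
  x_M = (0.1950·170 + 0.5150·560 + 0.0300·410) / 0.3635 = 333.85 / 0.3635 ≈ 918.432
  x_R = (0.1025·170 + 0.1775·560 + 0.5750·410) / 0.3635 = 352.575 / 0.3635 ≈ 969.945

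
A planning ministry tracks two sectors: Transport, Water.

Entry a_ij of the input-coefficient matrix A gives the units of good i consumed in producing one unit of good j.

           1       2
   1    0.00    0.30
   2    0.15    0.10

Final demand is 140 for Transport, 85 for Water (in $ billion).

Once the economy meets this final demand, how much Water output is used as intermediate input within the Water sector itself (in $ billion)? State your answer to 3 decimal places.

I − A =
  [   1.00    -0.30]
  [  -0.15     0.90]
det(I−A) = (1.00)(0.90) − (-0.30)(-0.15) = 0.8550
adj(I−A) = [[0.90, 0.30], [0.15, 1.00]]
(I − A)⁻¹ = adj(I−A) / det(I−A) ≈
  [   1.0526     0.3509]
  [   0.1754     1.1696]
First solve x = (I − A)⁻¹ d = adj(I−A)·d / det(I−A); in particular x_2 = (0.15·140 + 1.00·85) / 0.8550 = 106.00 / 0.8550 ≈ 123.97661.
Intermediate flow from 2 to 2: z_22 = a_22 · x_2 = 0.10 × 106.00 / 0.8550 = 10.60 / 0.8550 ≈ 12.398.

z_22 = 12.398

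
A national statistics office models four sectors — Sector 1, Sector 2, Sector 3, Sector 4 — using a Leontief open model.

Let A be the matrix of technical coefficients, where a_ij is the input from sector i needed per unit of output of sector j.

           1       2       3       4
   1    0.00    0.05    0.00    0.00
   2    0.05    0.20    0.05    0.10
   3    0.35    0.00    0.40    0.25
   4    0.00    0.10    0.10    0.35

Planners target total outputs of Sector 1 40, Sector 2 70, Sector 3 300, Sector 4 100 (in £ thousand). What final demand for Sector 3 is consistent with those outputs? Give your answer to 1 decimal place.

d_3 = 141.0

I − A =
  [   1.00    -0.05     0.00     0.00]
  [  -0.05     0.80    -0.05    -0.10]
  [  -0.35     0.00     0.60    -0.25]
  [   0.00    -0.10    -0.10     0.65]
d = (I − A) x:
  d_1 = (+1.00)·40 + (-0.05)·70 + (+0.00)·300 + (+0.00)·100 = 36.5
  d_2 = (-0.05)·40 + (+0.80)·70 + (-0.05)·300 + (-0.10)·100 = 29.0
  d_3 = (-0.35)·40 + (+0.00)·70 + (+0.60)·300 + (-0.25)·100 = 141.0
  d_4 = (+0.00)·40 + (-0.10)·70 + (-0.10)·300 + (+0.65)·100 = 28.0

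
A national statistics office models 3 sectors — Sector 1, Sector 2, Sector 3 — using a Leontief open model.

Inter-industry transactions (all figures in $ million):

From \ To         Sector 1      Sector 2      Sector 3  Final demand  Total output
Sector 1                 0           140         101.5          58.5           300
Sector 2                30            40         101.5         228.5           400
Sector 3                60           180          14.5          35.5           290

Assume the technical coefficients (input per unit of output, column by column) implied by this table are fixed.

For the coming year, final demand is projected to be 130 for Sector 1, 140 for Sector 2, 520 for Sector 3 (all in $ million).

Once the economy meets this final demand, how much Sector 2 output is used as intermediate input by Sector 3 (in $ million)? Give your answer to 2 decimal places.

z_23 = 344.29

Technical coefficients a_ij = z_ij / X_j:
  a_11 = 0/300 = 0.00, a_21 = 30/300 = 0.10, a_31 = 60/300 = 0.20
  a_12 = 140/400 = 0.35, a_22 = 40/400 = 0.10, a_32 = 180/400 = 0.45
  a_13 = 101.5/290 = 0.35, a_23 = 101.5/290 = 0.35, a_33 = 14.5/290 = 0.05
I − A =
  [   1.00    -0.35    -0.35]
  [  -0.10     0.90    -0.35]
  [  -0.20    -0.45     0.95]
Cofactors of I−A, C_ij = (−1)^(i+j)·(minor ij) (rows/columns in the sector order above):
  C_11 = (0.90)(0.95) − (-0.35)(-0.45) = 0.6975
  C_12 = −[(-0.10)(0.95) − (-0.35)(-0.20)] = 0.1650
  C_13 = (-0.10)(-0.45) − (0.90)(-0.20) = 0.2250
  C_21 = −[(-0.35)(0.95) − (-0.35)(-0.45)] = 0.4900
  C_22 = (1.00)(0.95) − (-0.35)(-0.20) = 0.8800
  C_23 = −[(1.00)(-0.45) − (-0.35)(-0.20)] = 0.5200
  C_31 = (-0.35)(-0.35) − (-0.35)(0.90) = 0.4375
  C_32 = −[(1.00)(-0.35) − (-0.35)(-0.10)] = 0.3850
  C_33 = (1.00)(0.90) − (-0.35)(-0.10) = 0.8650
det(I−A) = Σ_j (I−A)_1j·C_1j = (1.00)(0.6975) + (-0.35)(0.1650) + (-0.35)(0.2250) = 0.5610
adj(I−A) = Cᵀ =
  [ 0.6975   0.4900   0.4375]
  [ 0.1650   0.8800   0.3850]
  [ 0.2250   0.5200   0.8650]
(I − A)⁻¹ = adj(I−A) / det(I−A) ≈
  [   1.2433     0.8734     0.7799]
  [   0.2941     1.5686     0.6863]
  [   0.4011     0.9269     1.5419]
First solve x = (I − A)⁻¹ d = adj(I−A)·d / det(I−A); in particular x_3 = (0.2250·130 + 0.5200·140 + 0.8650·520) / 0.5610 = 551.85 / 0.5610 ≈ 983.6898.
Intermediate flow from 2 to 3: z_23 = a_23 · x_3 = 0.35 × 551.85 / 0.5610 = 193.1475 / 0.5610 ≈ 344.29.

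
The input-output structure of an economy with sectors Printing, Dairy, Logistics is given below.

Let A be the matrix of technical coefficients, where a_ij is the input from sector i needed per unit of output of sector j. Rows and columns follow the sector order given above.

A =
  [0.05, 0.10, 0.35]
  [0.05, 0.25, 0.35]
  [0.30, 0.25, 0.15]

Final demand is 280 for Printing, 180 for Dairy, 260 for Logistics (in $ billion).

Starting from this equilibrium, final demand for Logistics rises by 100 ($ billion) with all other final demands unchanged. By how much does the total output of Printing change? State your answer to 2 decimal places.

Δx_1 = 70.06

I − A =
  [   0.95    -0.10    -0.35]
  [  -0.05     0.75    -0.35]
  [  -0.30    -0.25     0.85]
Cofactors of I−A, C_ij = (−1)^(i+j)·(minor ij) (rows/columns in the sector order above):
  C_11 = (0.75)(0.85) − (-0.35)(-0.25) = 0.5500
  C_12 = −[(-0.05)(0.85) − (-0.35)(-0.30)] = 0.1475
  C_13 = (-0.05)(-0.25) − (0.75)(-0.30) = 0.2375
  C_21 = −[(-0.10)(0.85) − (-0.35)(-0.25)] = 0.1725
  C_22 = (0.95)(0.85) − (-0.35)(-0.30) = 0.7025
  C_23 = −[(0.95)(-0.25) − (-0.10)(-0.30)] = 0.2675
  C_31 = (-0.10)(-0.35) − (-0.35)(0.75) = 0.2975
  C_32 = −[(0.95)(-0.35) − (-0.35)(-0.05)] = 0.3500
  C_33 = (0.95)(0.75) − (-0.10)(-0.05) = 0.7075
det(I−A) = Σ_j (I−A)_1j·C_1j = (0.95)(0.5500) + (-0.10)(0.1475) + (-0.35)(0.2375) = 0.424625
adj(I−A) = Cᵀ =
  [ 0.5500   0.1725   0.2975]
  [ 0.1475   0.7025   0.3500]
  [ 0.2375   0.2675   0.7075]
(I − A)⁻¹ = adj(I−A) / det(I−A) ≈
  [   1.2953     0.4062     0.7006]
  [   0.3474     1.6544     0.8243]
  [   0.5593     0.6300     1.6662]
Δx = (I − A)⁻¹ Δd with Δd having +100 in the Logistics component and 0 elsewhere.
So Δx_1 = L_13 · (+100), where L_13 = adj(I−A)_13 / det(I−A) = 0.2975 / 0.424625.
Δx_1 = 0.2975 × (+100) / 0.424625 = 29.75 / 0.424625 ≈ 70.06.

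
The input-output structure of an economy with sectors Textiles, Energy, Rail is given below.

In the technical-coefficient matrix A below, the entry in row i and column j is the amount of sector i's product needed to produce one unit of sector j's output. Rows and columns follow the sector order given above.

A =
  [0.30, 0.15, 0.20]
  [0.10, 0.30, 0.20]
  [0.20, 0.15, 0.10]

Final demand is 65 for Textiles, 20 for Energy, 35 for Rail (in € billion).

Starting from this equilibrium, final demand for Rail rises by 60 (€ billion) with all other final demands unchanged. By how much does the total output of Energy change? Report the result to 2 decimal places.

Δx_E = 25.98

I − A =
  [   0.70    -0.15    -0.20]
  [  -0.10     0.70    -0.20]
  [  -0.20    -0.15     0.90]
Cofactors of I−A, C_ij = (−1)^(i+j)·(minor ij) (rows/columns in the sector order above):
  C_11 = (0.70)(0.90) − (-0.20)(-0.15) = 0.6000
  C_12 = −[(-0.10)(0.90) − (-0.20)(-0.20)] = 0.1300
  C_13 = (-0.10)(-0.15) − (0.70)(-0.20) = 0.1550
  C_21 = −[(-0.15)(0.90) − (-0.20)(-0.15)] = 0.1650
  C_22 = (0.70)(0.90) − (-0.20)(-0.20) = 0.5900
  C_23 = −[(0.70)(-0.15) − (-0.15)(-0.20)] = 0.1350
  C_31 = (-0.15)(-0.20) − (-0.20)(0.70) = 0.1700
  C_32 = −[(0.70)(-0.20) − (-0.20)(-0.10)] = 0.1600
  C_33 = (0.70)(0.70) − (-0.15)(-0.10) = 0.4750
det(I−A) = Σ_j (I−A)_1j·C_1j = (0.70)(0.6000) + (-0.15)(0.1300) + (-0.20)(0.1550) = 0.3695
adj(I−A) = Cᵀ =
  [ 0.6000   0.1650   0.1700]
  [ 0.1300   0.5900   0.1600]
  [ 0.1550   0.1350   0.4750]
(I − A)⁻¹ = adj(I−A) / det(I−A) ≈
  [   1.6238     0.4465     0.4601]
  [   0.3518     1.5968     0.4330]
  [   0.4195     0.3654     1.2855]
Δx = (I − A)⁻¹ Δd with Δd having +60 in the Rail component and 0 elsewhere.
So Δx_E = L_ER · (+60), where L_ER = adj(I−A)_ER / det(I−A) = 0.1600 / 0.3695.
Δx_E = 0.1600 × (+60) / 0.3695 = 9.60 / 0.3695 ≈ 25.98.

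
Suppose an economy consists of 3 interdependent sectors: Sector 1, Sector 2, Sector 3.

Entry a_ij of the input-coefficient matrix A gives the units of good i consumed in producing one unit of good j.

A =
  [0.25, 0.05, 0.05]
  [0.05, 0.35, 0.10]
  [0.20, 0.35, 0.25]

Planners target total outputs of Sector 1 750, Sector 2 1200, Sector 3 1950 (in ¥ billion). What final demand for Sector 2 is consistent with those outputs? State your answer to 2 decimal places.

d_2 = 547.50

I − A =
  [   0.75    -0.05    -0.05]
  [  -0.05     0.65    -0.10]
  [  -0.20    -0.35     0.75]
d = (I − A) x:
  d_1 = (+0.75)·750 + (-0.05)·1200 + (-0.05)·1950 = 405.00
  d_2 = (-0.05)·750 + (+0.65)·1200 + (-0.10)·1950 = 547.50
  d_3 = (-0.20)·750 + (-0.35)·1200 + (+0.75)·1950 = 892.50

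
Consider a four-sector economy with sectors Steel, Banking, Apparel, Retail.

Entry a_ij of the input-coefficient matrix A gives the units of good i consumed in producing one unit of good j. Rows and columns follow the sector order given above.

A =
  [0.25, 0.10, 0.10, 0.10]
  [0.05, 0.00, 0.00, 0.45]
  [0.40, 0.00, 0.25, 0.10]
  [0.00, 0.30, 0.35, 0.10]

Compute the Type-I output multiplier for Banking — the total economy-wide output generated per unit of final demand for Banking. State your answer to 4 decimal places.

m_B = 2.1818

I − A =
  [   0.75    -0.10    -0.10    -0.10]
  [  -0.05     1.00     0.00    -0.45]
  [  -0.40     0.00     0.75    -0.10]
  [   0.00    -0.30    -0.35     0.90]
Compute the cofactors C_ij = (−1)^(i+j)·(3×3 minor ij) of I−A; the adjugate is their transpose:
adj(I−A) = Cᵀ =
  [ 0.538750   0.089500   0.127250   0.118750]
  [ 0.095000   0.430000   0.124375   0.239375]
  [ 0.307500   0.070500   0.567750   0.132500]
  [ 0.151250   0.170750   0.262250   0.518750]
det(I−A) = Σ_j (I−A)_1j·C_1j = (0.75)(0.538750) + (-0.10)(0.095000) + (-0.10)(0.307500) + (-0.10)(0.151250) = 0.3486875
(I − A)⁻¹ = adj(I−A) / det(I−A) ≈
  [   1.54508     0.25668     0.36494     0.34056]
  [   0.27245     1.23320     0.35669     0.68650]
  [   0.88188     0.20219     1.62825     0.38000]
  [   0.43377     0.48969     0.75211     1.48772]
The output multiplier for sector j is the column-j sum of the Leontief inverse (I − A)⁻¹ = adj(I−A) / det(I−A).
Column B of adj(I−A): (0.089500, 0.430000, 0.070500, 0.170750); det(I−A) = 0.3486875.
m_B = (0.089500 + 0.430000 + 0.070500 + 0.170750) / 0.3486875 = 0.76075 / 0.3486875 ≈ 2.1818.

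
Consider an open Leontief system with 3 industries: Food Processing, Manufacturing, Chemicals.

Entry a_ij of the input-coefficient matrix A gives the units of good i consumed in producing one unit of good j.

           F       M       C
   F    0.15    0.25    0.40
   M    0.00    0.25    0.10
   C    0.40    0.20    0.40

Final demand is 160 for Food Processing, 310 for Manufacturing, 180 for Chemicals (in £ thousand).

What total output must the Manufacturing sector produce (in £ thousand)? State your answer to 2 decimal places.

I − A =
  [   0.85    -0.25    -0.40]
  [   0.00     0.75    -0.10]
  [  -0.40    -0.20     0.60]
Cofactors of I−A, C_ij = (−1)^(i+j)·(minor ij) (rows/columns in the sector order above):
  C_11 = (0.75)(0.60) − (-0.10)(-0.20) = 0.4300
  C_12 = −[(0.00)(0.60) − (-0.10)(-0.40)] = 0.0400
  C_13 = (0.00)(-0.20) − (0.75)(-0.40) = 0.3000
  C_21 = −[(-0.25)(0.60) − (-0.40)(-0.20)] = 0.2300
  C_22 = (0.85)(0.60) − (-0.40)(-0.40) = 0.3500
  C_23 = −[(0.85)(-0.20) − (-0.25)(-0.40)] = 0.2700
  C_31 = (-0.25)(-0.10) − (-0.40)(0.75) = 0.3250
  C_32 = −[(0.85)(-0.10) − (-0.40)(0.00)] = 0.0850
  C_33 = (0.85)(0.75) − (-0.25)(0.00) = 0.6375
det(I−A) = Σ_j (I−A)_1j·C_1j = (0.85)(0.4300) + (-0.25)(0.0400) + (-0.40)(0.3000) = 0.2355
adj(I−A) = Cᵀ =
  [ 0.4300   0.2300   0.3250]
  [ 0.0400   0.3500   0.0850]
  [ 0.3000   0.2700   0.6375]
(I − A)⁻¹ = adj(I−A) / det(I−A) ≈
  [   1.8259     0.9766     1.3800]
  [   0.1699     1.4862     0.3609]
  [   1.2739     1.1465     2.7070]
x = (I − A)⁻¹ d = adj(I−A)·d / det(I−A), with det(I−A) = 0.2355:
  x_F = (0.4300·160 + 0.2300·310 + 0.3250·180) / 0.2355 = 198.60 / 0.2355 ≈ 843.31
  x_M = (0.0400·160 + 0.3500·310 + 0.0850·180) / 0.2355 = 130.20 / 0.2355 ≈ 552.87
  x_C = (0.3000·160 + 0.2700·310 + 0.6375·180) / 0.2355 = 246.45 / 0.2355 ≈ 1046.50

x_M = 552.87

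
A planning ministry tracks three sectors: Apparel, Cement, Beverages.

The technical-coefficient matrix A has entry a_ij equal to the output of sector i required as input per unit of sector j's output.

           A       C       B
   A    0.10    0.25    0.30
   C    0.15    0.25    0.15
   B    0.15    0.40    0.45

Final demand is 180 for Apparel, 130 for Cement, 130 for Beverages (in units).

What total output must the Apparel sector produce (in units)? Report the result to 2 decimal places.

x_A = 547.75

I − A =
  [   0.90    -0.25    -0.30]
  [  -0.15     0.75    -0.15]
  [  -0.15    -0.40     0.55]
Cofactors of I−A, C_ij = (−1)^(i+j)·(minor ij) (rows/columns in the sector order above):
  C_11 = (0.75)(0.55) − (-0.15)(-0.40) = 0.3525
  C_12 = −[(-0.15)(0.55) − (-0.15)(-0.15)] = 0.1050
  C_13 = (-0.15)(-0.40) − (0.75)(-0.15) = 0.1725
  C_21 = −[(-0.25)(0.55) − (-0.30)(-0.40)] = 0.2575
  C_22 = (0.90)(0.55) − (-0.30)(-0.15) = 0.4500
  C_23 = −[(0.90)(-0.40) − (-0.25)(-0.15)] = 0.3975
  C_31 = (-0.25)(-0.15) − (-0.30)(0.75) = 0.2625
  C_32 = −[(0.90)(-0.15) − (-0.30)(-0.15)] = 0.1800
  C_33 = (0.90)(0.75) − (-0.25)(-0.15) = 0.6375
det(I−A) = Σ_j (I−A)_1j·C_1j = (0.90)(0.3525) + (-0.25)(0.1050) + (-0.30)(0.1725) = 0.23925
adj(I−A) = Cᵀ =
  [ 0.3525   0.2575   0.2625]
  [ 0.1050   0.4500   0.1800]
  [ 0.1725   0.3975   0.6375]
(I − A)⁻¹ = adj(I−A) / det(I−A) ≈
  [   1.4734     1.0763     1.0972]
  [   0.4389     1.8809     0.7524]
  [   0.7210     1.6614     2.6646]
x = (I − A)⁻¹ d = adj(I−A)·d / det(I−A), with det(I−A) = 0.23925:
  x_A = (0.3525·180 + 0.2575·130 + 0.2625·130) / 0.23925 = 131.05 / 0.23925 ≈ 547.75
  x_C = (0.1050·180 + 0.4500·130 + 0.1800·130) / 0.23925 = 100.80 / 0.23925 ≈ 421.32
  x_B = (0.1725·180 + 0.3975·130 + 0.6375·130) / 0.23925 = 165.60 / 0.23925 ≈ 692.16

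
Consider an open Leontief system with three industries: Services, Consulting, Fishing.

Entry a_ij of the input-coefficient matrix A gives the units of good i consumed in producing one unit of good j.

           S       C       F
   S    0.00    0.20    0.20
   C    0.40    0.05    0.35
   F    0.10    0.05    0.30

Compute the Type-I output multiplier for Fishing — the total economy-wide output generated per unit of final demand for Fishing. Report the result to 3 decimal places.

m_F = 2.778

I − A =
  [   1.00    -0.20    -0.20]
  [  -0.40     0.95    -0.35]
  [  -0.10    -0.05     0.70]
Cofactors of I−A, C_ij = (−1)^(i+j)·(minor ij) (rows/columns in the sector order above):
  C_11 = (0.95)(0.70) − (-0.35)(-0.05) = 0.6475
  C_12 = −[(-0.40)(0.70) − (-0.35)(-0.10)] = 0.3150
  C_13 = (-0.40)(-0.05) − (0.95)(-0.10) = 0.1150
  C_21 = −[(-0.20)(0.70) − (-0.20)(-0.05)] = 0.1500
  C_22 = (1.00)(0.70) − (-0.20)(-0.10) = 0.6800
  C_23 = −[(1.00)(-0.05) − (-0.20)(-0.10)] = 0.0700
  C_31 = (-0.20)(-0.35) − (-0.20)(0.95) = 0.2600
  C_32 = −[(1.00)(-0.35) − (-0.20)(-0.40)] = 0.4300
  C_33 = (1.00)(0.95) − (-0.20)(-0.40) = 0.8700
det(I−A) = Σ_j (I−A)_1j·C_1j = (1.00)(0.6475) + (-0.20)(0.3150) + (-0.20)(0.1150) = 0.5615
adj(I−A) = Cᵀ =
  [ 0.6475   0.1500   0.2600]
  [ 0.3150   0.6800   0.4300]
  [ 0.1150   0.0700   0.8700]
(I − A)⁻¹ = adj(I−A) / det(I−A) ≈
  [   1.1532     0.2671     0.4630]
  [   0.5610     1.2110     0.7658]
  [   0.2048     0.1247     1.5494]
The output multiplier for sector j is the column-j sum of the Leontief inverse (I − A)⁻¹ = adj(I−A) / det(I−A).
Column F of adj(I−A): (0.2600, 0.4300, 0.8700); det(I−A) = 0.5615.
m_F = (0.2600 + 0.4300 + 0.8700) / 0.5615 = 1.56 / 0.5615 ≈ 2.778.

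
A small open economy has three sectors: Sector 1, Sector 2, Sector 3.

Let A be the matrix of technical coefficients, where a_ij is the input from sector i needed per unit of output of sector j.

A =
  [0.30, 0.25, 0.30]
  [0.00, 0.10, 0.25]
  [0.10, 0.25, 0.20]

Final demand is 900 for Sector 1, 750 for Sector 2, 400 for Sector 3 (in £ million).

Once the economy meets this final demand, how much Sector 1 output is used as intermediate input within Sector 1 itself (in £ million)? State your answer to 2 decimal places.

I − A =
  [   0.70    -0.25    -0.30]
  [   0.00     0.90    -0.25]
  [  -0.10    -0.25     0.80]
Cofactors of I−A, C_ij = (−1)^(i+j)·(minor ij) (rows/columns in the sector order above):
  C_11 = (0.90)(0.80) − (-0.25)(-0.25) = 0.6575
  C_12 = −[(0.00)(0.80) − (-0.25)(-0.10)] = 0.0250
  C_13 = (0.00)(-0.25) − (0.90)(-0.10) = 0.0900
  C_21 = −[(-0.25)(0.80) − (-0.30)(-0.25)] = 0.2750
  C_22 = (0.70)(0.80) − (-0.30)(-0.10) = 0.5300
  C_23 = −[(0.70)(-0.25) − (-0.25)(-0.10)] = 0.2000
  C_31 = (-0.25)(-0.25) − (-0.30)(0.90) = 0.3325
  C_32 = −[(0.70)(-0.25) − (-0.30)(0.00)] = 0.1750
  C_33 = (0.70)(0.90) − (-0.25)(0.00) = 0.6300
det(I−A) = Σ_j (I−A)_1j·C_1j = (0.70)(0.6575) + (-0.25)(0.0250) + (-0.30)(0.0900) = 0.4270
adj(I−A) = Cᵀ =
  [ 0.6575   0.2750   0.3325]
  [ 0.0250   0.5300   0.1750]
  [ 0.0900   0.2000   0.6300]
(I − A)⁻¹ = adj(I−A) / det(I−A) ≈
  [   1.5398     0.6440     0.7787]
  [   0.0585     1.2412     0.4098]
  [   0.2108     0.4684     1.4754]
First solve x = (I − A)⁻¹ d = adj(I−A)·d / det(I−A); in particular x_1 = (0.6575·900 + 0.2750·750 + 0.3325·400) / 0.4270 = 931.00 / 0.4270 ≈ 2180.3279.
Intermediate flow from 1 to 1: z_11 = a_11 · x_1 = 0.30 × 931.00 / 0.4270 = 279.30 / 0.4270 ≈ 654.10.

z_11 = 654.10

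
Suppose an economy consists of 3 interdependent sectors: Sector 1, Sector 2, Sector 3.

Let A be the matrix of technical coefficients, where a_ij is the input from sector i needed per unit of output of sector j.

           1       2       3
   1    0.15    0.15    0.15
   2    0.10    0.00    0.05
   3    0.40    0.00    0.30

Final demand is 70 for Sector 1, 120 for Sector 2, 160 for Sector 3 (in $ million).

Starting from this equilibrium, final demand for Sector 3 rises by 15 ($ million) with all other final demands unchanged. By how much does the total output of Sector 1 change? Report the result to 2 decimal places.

I − A =
  [   0.85    -0.15    -0.15]
  [  -0.10     1.00    -0.05]
  [  -0.40     0.00     0.70]
Cofactors of I−A, C_ij = (−1)^(i+j)·(minor ij) (rows/columns in the sector order above):
  C_11 = (1.00)(0.70) − (-0.05)(0.00) = 0.7000
  C_12 = −[(-0.10)(0.70) − (-0.05)(-0.40)] = 0.0900
  C_13 = (-0.10)(0.00) − (1.00)(-0.40) = 0.4000
  C_21 = −[(-0.15)(0.70) − (-0.15)(0.00)] = 0.1050
  C_22 = (0.85)(0.70) − (-0.15)(-0.40) = 0.5350
  C_23 = −[(0.85)(0.00) − (-0.15)(-0.40)] = 0.0600
  C_31 = (-0.15)(-0.05) − (-0.15)(1.00) = 0.1575
  C_32 = −[(0.85)(-0.05) − (-0.15)(-0.10)] = 0.0575
  C_33 = (0.85)(1.00) − (-0.15)(-0.10) = 0.8350
det(I−A) = Σ_j (I−A)_1j·C_1j = (0.85)(0.7000) + (-0.15)(0.0900) + (-0.15)(0.4000) = 0.5215
adj(I−A) = Cᵀ =
  [ 0.7000   0.1050   0.1575]
  [ 0.0900   0.5350   0.0575]
  [ 0.4000   0.0600   0.8350]
(I − A)⁻¹ = adj(I−A) / det(I−A) ≈
  [   1.3423     0.2013     0.3020]
  [   0.1726     1.0259     0.1103]
  [   0.7670     0.1151     1.6012]
Δx = (I − A)⁻¹ Δd with Δd having +15 in the Sector 3 component and 0 elsewhere.
So Δx_1 = L_13 · (+15), where L_13 = adj(I−A)_13 / det(I−A) = 0.1575 / 0.5215.
Δx_1 = 0.1575 × (+15) / 0.5215 = 2.3625 / 0.5215 ≈ 4.53.

Δx_1 = 4.53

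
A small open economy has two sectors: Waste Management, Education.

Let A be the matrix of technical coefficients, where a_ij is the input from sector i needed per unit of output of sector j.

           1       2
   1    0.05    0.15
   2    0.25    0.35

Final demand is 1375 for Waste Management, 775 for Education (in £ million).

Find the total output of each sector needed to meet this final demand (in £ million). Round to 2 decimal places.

I − A =
  [   0.95    -0.15]
  [  -0.25     0.65]
det(I−A) = (0.95)(0.65) − (-0.15)(-0.25) = 0.5800
adj(I−A) = [[0.65, 0.15], [0.25, 0.95]]
(I − A)⁻¹ = adj(I−A) / det(I−A) ≈
  [   1.1207     0.2586]
  [   0.4310     1.6379]
x = (I − A)⁻¹ d = adj(I−A)·d / det(I−A), with det(I−A) = 0.5800:
  x_1 = (0.65·1375 + 0.15·775) / 0.5800 = 1010.00 / 0.5800 ≈ 1741.38
  x_2 = (0.25·1375 + 0.95·775) / 0.5800 = 1080.00 / 0.5800 ≈ 1862.07

x_1 = 1741.38, x_2 = 1862.07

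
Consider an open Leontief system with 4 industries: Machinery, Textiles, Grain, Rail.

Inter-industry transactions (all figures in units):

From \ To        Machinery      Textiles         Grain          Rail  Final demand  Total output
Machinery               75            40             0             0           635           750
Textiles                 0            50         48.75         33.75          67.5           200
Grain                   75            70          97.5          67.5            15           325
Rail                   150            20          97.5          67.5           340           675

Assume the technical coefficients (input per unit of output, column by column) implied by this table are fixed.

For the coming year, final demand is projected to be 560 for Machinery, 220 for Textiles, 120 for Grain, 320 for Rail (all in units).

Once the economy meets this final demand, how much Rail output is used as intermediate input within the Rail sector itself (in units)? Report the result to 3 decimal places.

Technical coefficients a_ij = z_ij / X_j:
  a_11 = 75/750 = 0.10, a_21 = 0/750 = 0.00, a_31 = 75/750 = 0.10, a_41 = 150/750 = 0.20
  a_12 = 40/200 = 0.20, a_22 = 50/200 = 0.25, a_32 = 70/200 = 0.35, a_42 = 20/200 = 0.10
  a_13 = 0/325 = 0.00, a_23 = 48.75/325 = 0.15, a_33 = 97.5/325 = 0.30, a_43 = 97.5/325 = 0.30
  a_14 = 0/675 = 0.00, a_24 = 33.75/675 = 0.05, a_34 = 67.5/675 = 0.10, a_44 = 67.5/675 = 0.10
I − A =
  [   0.90    -0.20     0.00     0.00]
  [   0.00     0.75    -0.15    -0.05]
  [  -0.10    -0.35     0.70    -0.10]
  [  -0.20    -0.10    -0.30     0.90]
Compute the cofactors C_ij = (−1)^(i+j)·(3×3 minor ij) of I−A; the adjugate is their transpose:
adj(I−A) = Cᵀ =
  [ 0.39250   0.12000   0.03000   0.01000]
  [ 0.02500   0.54000   0.13500   0.04500]
  [ 0.08550   0.31450   0.60100   0.08425]
  [ 0.11850   0.19150   0.22200   0.42225]
det(I−A) = Σ_j (I−A)_1j·C_1j = (0.90)(0.39250) + (-0.20)(0.02500) + (0.00)(0.08550) + (0.00)(0.11850) = 0.34825
(I − A)⁻¹ = adj(I−A) / det(I−A) ≈
  [   1.1271     0.3446     0.0861     0.0287]
  [   0.0718     1.5506     0.3877     0.1292]
  [   0.2455     0.9031     1.7258     0.2419]
  [   0.3403     0.5499     0.6375     1.2125]
First solve x = (I − A)⁻¹ d = adj(I−A)·d / det(I−A); in particular x_4 = (0.11850·560 + 0.19150·220 + 0.22200·120 + 0.42225·320) / 0.34825 = 270.25 / 0.34825 ≈ 776.02297.
Intermediate flow from 4 to 4: z_44 = a_44 · x_4 = 0.10 × 270.25 / 0.34825 = 27.025 / 0.34825 ≈ 77.602.

z_44 = 77.602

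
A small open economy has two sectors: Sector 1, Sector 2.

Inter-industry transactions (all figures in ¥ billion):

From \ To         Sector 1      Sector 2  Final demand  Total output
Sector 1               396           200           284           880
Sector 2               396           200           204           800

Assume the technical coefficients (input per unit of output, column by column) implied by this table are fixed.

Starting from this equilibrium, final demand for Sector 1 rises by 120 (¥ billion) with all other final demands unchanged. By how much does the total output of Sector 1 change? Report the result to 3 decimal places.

Technical coefficients a_ij = z_ij / X_j:
  a_11 = 396/880 = 0.45, a_21 = 396/880 = 0.45
  a_12 = 200/800 = 0.25, a_22 = 200/800 = 0.25
I − A =
  [   0.55    -0.25]
  [  -0.45     0.75]
det(I−A) = (0.55)(0.75) − (-0.25)(-0.45) = 0.3000
adj(I−A) = [[0.75, 0.25], [0.45, 0.55]]
(I − A)⁻¹ = adj(I−A) / det(I−A) ≈
  [   2.5000     0.8333]
  [   1.5000     1.8333]
Δx = (I − A)⁻¹ Δd with Δd having +120 in the Sector 1 component and 0 elsewhere.
So Δx_1 = L_11 · (+120), where L_11 = adj(I−A)_11 / det(I−A) = 0.75 / 0.3000.
Δx_1 = 0.75 × (+120) / 0.3000 = 90.00 / 0.3000 = 300.000.

Δx_1 = 300.000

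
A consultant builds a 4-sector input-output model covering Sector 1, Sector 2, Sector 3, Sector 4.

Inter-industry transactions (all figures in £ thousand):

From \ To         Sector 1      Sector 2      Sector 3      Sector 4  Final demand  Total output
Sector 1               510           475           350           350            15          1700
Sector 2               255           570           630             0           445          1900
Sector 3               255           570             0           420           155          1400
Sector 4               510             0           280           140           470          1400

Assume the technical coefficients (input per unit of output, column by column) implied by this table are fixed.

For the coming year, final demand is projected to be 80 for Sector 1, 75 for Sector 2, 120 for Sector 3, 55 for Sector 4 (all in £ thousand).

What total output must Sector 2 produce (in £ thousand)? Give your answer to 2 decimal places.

x_2 = 561.16

Technical coefficients a_ij = z_ij / X_j:
  a_11 = 510/1700 = 0.30, a_21 = 255/1700 = 0.15, a_31 = 255/1700 = 0.15, a_41 = 510/1700 = 0.30
  a_12 = 475/1900 = 0.25, a_22 = 570/1900 = 0.30, a_32 = 570/1900 = 0.30, a_42 = 0/1900 = 0.00
  a_13 = 350/1400 = 0.25, a_23 = 630/1400 = 0.45, a_33 = 0/1400 = 0.00, a_43 = 280/1400 = 0.20
  a_14 = 350/1400 = 0.25, a_24 = 0/1400 = 0.00, a_34 = 420/1400 = 0.30, a_44 = 140/1400 = 0.10
I − A =
  [   0.70    -0.25    -0.25    -0.25]
  [  -0.15     0.70    -0.45     0.00]
  [  -0.15    -0.30     1.00    -0.30]
  [  -0.30     0.00    -0.20     0.90]
Compute the cofactors C_ij = (−1)^(i+j)·(3×3 minor ij) of I−A; the adjugate is their transpose:
adj(I−A) = Cᵀ =
  [ 0.466500   0.292500   0.293750   0.227500]
  [ 0.227250   0.449250   0.291000   0.160125]
  [ 0.198000   0.222750   0.354750   0.173250]
  [ 0.199500   0.147000   0.176750   0.303625]
det(I−A) = Σ_j (I−A)_1j·C_1j = (0.70)(0.466500) + (-0.25)(0.227250) + (-0.25)(0.198000) + (-0.25)(0.199500) = 0.1703625
(I − A)⁻¹ = adj(I−A) / det(I−A) ≈
  [   2.7383     1.7169     1.7243     1.3354]
  [   1.3339     2.6370     1.7081     0.9399]
  [   1.1622     1.3075     2.0823     1.0169]
  [   1.1710     0.8629     1.0375     1.7822]
x = (I − A)⁻¹ d = adj(I−A)·d / det(I−A), with det(I−A) = 0.1703625:
  x_1 = (0.466500·80 + 0.292500·75 + 0.293750·120 + 0.227500·55) / 0.1703625 = 107.02 / 0.1703625 ≈ 628.19
  x_2 = (0.227250·80 + 0.449250·75 + 0.291000·120 + 0.160125·55) / 0.1703625 = 95.600625 / 0.1703625 ≈ 561.16
  x_3 = (0.198000·80 + 0.222750·75 + 0.354750·120 + 0.173250·55) / 0.1703625 = 84.645 / 0.1703625 ≈ 496.85
  x_4 = (0.199500·80 + 0.147000·75 + 0.176750·120 + 0.303625·55) / 0.1703625 = 64.894375 / 0.1703625 ≈ 380.92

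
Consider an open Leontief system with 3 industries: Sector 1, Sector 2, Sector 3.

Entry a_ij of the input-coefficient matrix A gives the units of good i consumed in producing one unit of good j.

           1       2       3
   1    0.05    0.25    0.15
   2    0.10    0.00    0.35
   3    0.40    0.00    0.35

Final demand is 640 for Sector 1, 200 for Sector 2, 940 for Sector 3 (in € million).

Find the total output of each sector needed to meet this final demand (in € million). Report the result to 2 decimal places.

I − A =
  [   0.95    -0.25    -0.15]
  [  -0.10     1.00    -0.35]
  [  -0.40     0.00     0.65]
Cofactors of I−A, C_ij = (−1)^(i+j)·(minor ij) (rows/columns in the sector order above):
  C_11 = (1.00)(0.65) − (-0.35)(0.00) = 0.6500
  C_12 = −[(-0.10)(0.65) − (-0.35)(-0.40)] = 0.2050
  C_13 = (-0.10)(0.00) − (1.00)(-0.40) = 0.4000
  C_21 = −[(-0.25)(0.65) − (-0.15)(0.00)] = 0.1625
  C_22 = (0.95)(0.65) − (-0.15)(-0.40) = 0.5575
  C_23 = −[(0.95)(0.00) − (-0.25)(-0.40)] = 0.1000
  C_31 = (-0.25)(-0.35) − (-0.15)(1.00) = 0.2375
  C_32 = −[(0.95)(-0.35) − (-0.15)(-0.10)] = 0.3475
  C_33 = (0.95)(1.00) − (-0.25)(-0.10) = 0.9250
det(I−A) = Σ_j (I−A)_1j·C_1j = (0.95)(0.6500) + (-0.25)(0.2050) + (-0.15)(0.4000) = 0.50625
adj(I−A) = Cᵀ =
  [ 0.6500   0.1625   0.2375]
  [ 0.2050   0.5575   0.3475]
  [ 0.4000   0.1000   0.9250]
(I − A)⁻¹ = adj(I−A) / det(I−A) ≈
  [   1.2840     0.3210     0.4691]
  [   0.4049     1.1012     0.6864]
  [   0.7901     0.1975     1.8272]
x = (I − A)⁻¹ d = adj(I−A)·d / det(I−A), with det(I−A) = 0.50625:
  x_1 = (0.6500·640 + 0.1625·200 + 0.2375·940) / 0.50625 = 671.75 / 0.50625 ≈ 1326.91
  x_2 = (0.2050·640 + 0.5575·200 + 0.3475·940) / 0.50625 = 569.35 / 0.50625 ≈ 1124.64
  x_3 = (0.4000·640 + 0.1000·200 + 0.9250·940) / 0.50625 = 1145.50 / 0.50625 ≈ 2262.72

x_1 = 1326.91, x_2 = 1124.64, x_3 = 2262.72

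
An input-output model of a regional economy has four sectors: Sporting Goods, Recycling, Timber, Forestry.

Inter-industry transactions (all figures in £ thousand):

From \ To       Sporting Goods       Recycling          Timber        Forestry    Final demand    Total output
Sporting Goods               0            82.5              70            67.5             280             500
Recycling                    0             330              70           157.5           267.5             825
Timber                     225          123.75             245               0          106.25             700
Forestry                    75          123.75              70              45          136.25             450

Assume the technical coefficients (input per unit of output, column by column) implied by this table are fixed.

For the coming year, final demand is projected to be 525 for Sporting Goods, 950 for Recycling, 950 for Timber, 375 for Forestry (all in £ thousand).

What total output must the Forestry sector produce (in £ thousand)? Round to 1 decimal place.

x_4 = 1476.8

Technical coefficients a_ij = z_ij / X_j:
  a_11 = 0/500 = 0.00, a_21 = 0/500 = 0.00, a_31 = 225/500 = 0.45, a_41 = 75/500 = 0.15
  a_12 = 82.5/825 = 0.10, a_22 = 330/825 = 0.40, a_32 = 123.75/825 = 0.15, a_42 = 123.75/825 = 0.15
  a_13 = 70/700 = 0.10, a_23 = 70/700 = 0.10, a_33 = 245/700 = 0.35, a_43 = 70/700 = 0.10
  a_14 = 67.5/450 = 0.15, a_24 = 157.5/450 = 0.35, a_34 = 0/450 = 0.00, a_44 = 45/450 = 0.10
I − A =
  [   1.00    -0.10    -0.10    -0.15]
  [   0.00     0.60    -0.10    -0.35]
  [  -0.45    -0.15     0.65     0.00]
  [  -0.15    -0.15    -0.10     0.90]
Compute the cofactors C_ij = (−1)^(i+j)·(3×3 minor ij) of I−A; the adjugate is their transpose:
adj(I−A) = Cᵀ =
  [ 0.298125   0.088875   0.072500   0.084250]
  [ 0.090375   0.523125   0.128000   0.218500]
  [ 0.227250   0.182250   0.468750   0.108750]
  [ 0.090000   0.122250   0.085500   0.343500]
det(I−A) = Σ_j (I−A)_1j·C_1j = (1.00)(0.298125) + (-0.10)(0.090375) + (-0.10)(0.227250) + (-0.15)(0.090000) = 0.2528625
(I − A)⁻¹ = adj(I−A) / det(I−A) ≈
  [   1.1790     0.3515     0.2867     0.3332]
  [   0.3574     2.0688     0.5062     0.8641]
  [   0.8987     0.7207     1.8538     0.4301]
  [   0.3559     0.4835     0.3381     1.3584]
x = (I − A)⁻¹ d = adj(I−A)·d / det(I−A), with det(I−A) = 0.2528625:
  x_1 = (0.298125·525 + 0.088875·950 + 0.072500·950 + 0.084250·375) / 0.2528625 = 341.415625 / 0.2528625 ≈ 1350.2
  x_2 = (0.090375·525 + 0.523125·950 + 0.128000·950 + 0.218500·375) / 0.2528625 = 747.953125 / 0.2528625 ≈ 2957.9
  x_3 = (0.227250·525 + 0.182250·950 + 0.468750·950 + 0.108750·375) / 0.2528625 = 778.5375 / 0.2528625 ≈ 3078.9
  x_4 = (0.090000·525 + 0.122250·950 + 0.085500·950 + 0.343500·375) / 0.2528625 = 373.425 / 0.2528625 ≈ 1476.8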